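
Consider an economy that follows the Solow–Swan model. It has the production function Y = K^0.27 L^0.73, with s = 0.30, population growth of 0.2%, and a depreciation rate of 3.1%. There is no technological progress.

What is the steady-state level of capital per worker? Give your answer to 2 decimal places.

At the steady state, Δk = 0, so s·k^α = (n + δ)·k.
Rearranging, k^(1−α) = s / (n + δ).
k^0.73 = 0.30 / (0.002 + 0.031) = 0.30 / 0.033 = 9.0909
k* = 9.0909^(1/0.73) ≈ 20.5665

k* = 20.57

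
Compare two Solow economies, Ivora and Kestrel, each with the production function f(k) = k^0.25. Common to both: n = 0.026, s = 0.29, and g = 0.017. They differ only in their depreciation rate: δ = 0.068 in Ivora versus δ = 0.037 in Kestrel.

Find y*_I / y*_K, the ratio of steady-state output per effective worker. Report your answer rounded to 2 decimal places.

ratio ≈ 0.90

Steady-state y* = [s/(n + g + δ)]^(α/(1−α)), so the ratio is [ (s_I/(n + g + δ)_I) / (s_K/(n + g + δ)_K) ]^0.3333.
s_I/(n + g + δ)_I = 0.29/0.111 = 2.6126; s_K/(n + g + δ)_K = 0.29/0.080 = 3.6250.
Ratio = (2.6126/3.6250)^0.3333 = 0.7207^0.3333 ≈ 0.8966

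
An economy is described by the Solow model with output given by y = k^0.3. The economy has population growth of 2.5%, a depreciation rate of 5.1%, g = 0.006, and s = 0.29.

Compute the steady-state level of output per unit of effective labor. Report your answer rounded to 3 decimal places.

y* ≈ 1.718

Steady state requires s·f(k) = (n + g + δ)·k, i.e. s·k^α = (n + g + δ)·k.
Rearranging, k^(1−α) = s / (n + g + δ).
k^0.7 = 0.29 / (0.025 + 0.006 + 0.051) = 0.29 / 0.082 = 3.5366
k* = 3.5366^(1/0.7) ≈ 6.0771
y* = (k*)^α = 6.0771^0.3 ≈ 1.7183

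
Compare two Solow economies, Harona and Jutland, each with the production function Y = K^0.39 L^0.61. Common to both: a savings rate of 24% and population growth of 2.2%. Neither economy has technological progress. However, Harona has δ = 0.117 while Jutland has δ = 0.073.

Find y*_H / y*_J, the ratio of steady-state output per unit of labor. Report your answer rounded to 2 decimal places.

y*_H / y*_J ≈ 0.78

Steady-state y* = [s/(n + δ)]^(α/(1−α)), so the ratio is [ (s_H/(n + δ)_H) / (s_J/(n + δ)_J) ]^0.6393.
s_H/(n + δ)_H = 0.24/0.139 = 1.7266; s_J/(n + δ)_J = 0.24/0.095 = 2.5263.
Ratio = (1.7266/2.5263)^0.6393 = 0.6835^0.6393 ≈ 0.7841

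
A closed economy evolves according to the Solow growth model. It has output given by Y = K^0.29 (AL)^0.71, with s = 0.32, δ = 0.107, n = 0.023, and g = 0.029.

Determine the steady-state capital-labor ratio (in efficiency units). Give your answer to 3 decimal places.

In steady state, investment equals break-even investment: s·k^α = (n + g + δ)·k.
Dividing both sides by k: k^(1−α) = s / (n + g + δ).
k^0.71 = 0.32 / (0.023 + 0.029 + 0.107) = 0.32 / 0.159 = 2.0126
k* = 2.0126^(1/0.71) ≈ 2.6781

k* ≈ 2.678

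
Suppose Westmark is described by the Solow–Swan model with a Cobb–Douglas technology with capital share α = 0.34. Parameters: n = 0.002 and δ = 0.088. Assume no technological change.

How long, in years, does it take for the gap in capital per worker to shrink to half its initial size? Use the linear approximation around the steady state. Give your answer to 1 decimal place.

Near the steady state the convergence rate is λ = (1 − α)(n + δ).
λ = (1 − 0.34) × 0.090 = 0.66 × 0.090 = 0.0594
Half-life = ln 2 / λ = 0.6931 / 0.0594 ≈ 11.67 years

about 11.7 years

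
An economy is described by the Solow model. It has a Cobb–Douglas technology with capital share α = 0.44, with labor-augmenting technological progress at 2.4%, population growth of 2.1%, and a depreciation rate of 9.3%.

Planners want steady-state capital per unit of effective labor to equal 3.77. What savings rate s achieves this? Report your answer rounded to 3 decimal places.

Steady state requires s·f(k) = (n + g + δ)·k, i.e. s·k^α = (n + g + δ)·k.
So s / (n + g + δ) = (k*)^(1−α) = 3.77^0.56 = 2.1026.
Therefore s = 2.1026 × (n + g + δ) = 2.1026 × 0.138 = 0.2902.

s ≈ 0.290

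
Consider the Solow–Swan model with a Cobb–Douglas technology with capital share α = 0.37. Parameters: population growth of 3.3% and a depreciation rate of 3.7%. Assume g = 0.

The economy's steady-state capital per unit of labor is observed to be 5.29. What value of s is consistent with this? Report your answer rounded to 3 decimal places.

s ≈ 0.200

Steady state requires s·f(k) = (n + δ)·k, i.e. s·k^α = (n + δ)·k.
So s / (n + δ) = (k*)^(1−α) = 5.29^0.63 = 2.8561.
Therefore s = 2.8561 × (n + δ) = 2.8561 × 0.070 = 0.1999.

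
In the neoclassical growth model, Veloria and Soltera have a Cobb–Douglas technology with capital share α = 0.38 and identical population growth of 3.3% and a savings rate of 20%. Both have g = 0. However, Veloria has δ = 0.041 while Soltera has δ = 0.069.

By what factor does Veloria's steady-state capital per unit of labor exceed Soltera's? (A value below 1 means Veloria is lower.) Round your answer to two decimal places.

Steady-state k* = [s/(n + δ)]^(1/(1−α)), so the ratio is [ (s_V/(n + δ)_V) / (s_S/(n + δ)_S) ]^1.6129.
s_V/(n + δ)_V = 0.20/0.074 = 2.7027; s_S/(n + δ)_S = 0.20/0.102 = 1.9608.
Ratio = (2.7027/1.9608)^1.6129 = 1.3784^1.6129 ≈ 1.6780

ratio ≈ 1.68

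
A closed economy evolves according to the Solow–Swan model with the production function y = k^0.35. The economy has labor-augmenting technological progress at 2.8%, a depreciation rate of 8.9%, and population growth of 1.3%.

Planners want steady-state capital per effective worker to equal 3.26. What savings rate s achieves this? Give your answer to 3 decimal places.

s ≈ 0.280

At the steady state, Δk = 0, so s·k^α = (n + g + δ)·k.
So s / (n + g + δ) = (k*)^(1−α) = 3.26^0.65 = 2.1557.
Therefore s = 2.1557 × (n + g + δ) = 2.1557 × 0.130 = 0.2802.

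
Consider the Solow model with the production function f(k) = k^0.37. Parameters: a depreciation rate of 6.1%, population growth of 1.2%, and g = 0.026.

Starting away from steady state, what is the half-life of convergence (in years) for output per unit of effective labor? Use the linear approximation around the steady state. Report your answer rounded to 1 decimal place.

half-life ≈ 11.1 years

Near the steady state the convergence rate is λ = (1 − α)(n + g + δ).
λ = (1 − 0.37) × 0.099 = 0.63 × 0.099 = 0.06237
Half-life = ln 2 / λ = 0.6931 / 0.06237 ≈ 11.11 years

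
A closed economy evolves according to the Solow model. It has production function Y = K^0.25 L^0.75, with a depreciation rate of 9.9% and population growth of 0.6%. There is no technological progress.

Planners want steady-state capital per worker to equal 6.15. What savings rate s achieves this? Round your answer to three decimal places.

s ≈ 0.410

In steady state, investment equals break-even investment: s·k^α = (n + δ)·k.
So s / (n + δ) = (k*)^(1−α) = 6.15^0.75 = 3.9053.
Therefore s = 3.9053 × (n + δ) = 3.9053 × 0.105 = 0.4101.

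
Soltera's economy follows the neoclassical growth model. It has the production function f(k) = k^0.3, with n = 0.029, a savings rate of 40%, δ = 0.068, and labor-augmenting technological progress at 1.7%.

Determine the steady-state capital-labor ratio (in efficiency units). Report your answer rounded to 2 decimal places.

k* = 6.01

Steady state requires s·f(k) = (n + g + δ)·k, i.e. s·k^α = (n + g + δ)·k.
Rearranging, k^(1−α) = s / (n + g + δ).
k^0.7 = 0.40 / (0.029 + 0.017 + 0.068) = 0.40 / 0.114 = 3.5088
k* = 3.5088^(1/0.7) ≈ 6.0089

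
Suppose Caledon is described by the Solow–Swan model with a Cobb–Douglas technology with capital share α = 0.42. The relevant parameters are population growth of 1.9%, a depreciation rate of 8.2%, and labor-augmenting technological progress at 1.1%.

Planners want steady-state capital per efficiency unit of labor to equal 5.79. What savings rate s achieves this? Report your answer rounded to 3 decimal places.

s ≈ 0.310

In steady state, investment equals break-even investment: s·k^α = (n + g + δ)·k.
So s / (n + g + δ) = (k*)^(1−α) = 5.79^0.58 = 2.7692.
Therefore s = 2.7692 × (n + g + δ) = 2.7692 × 0.112 = 0.3102.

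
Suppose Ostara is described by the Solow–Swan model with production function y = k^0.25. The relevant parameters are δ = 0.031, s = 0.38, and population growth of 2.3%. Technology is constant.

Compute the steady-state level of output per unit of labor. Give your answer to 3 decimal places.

Steady state requires s·f(k) = (n + δ)·k, i.e. s·k^α = (n + δ)·k.
Rearranging, k^(1−α) = s / (n + δ).
k^0.75 = 0.38 / (0.023 + 0.031) = 0.38 / 0.054 = 7.0370
k* = 7.0370^(1/0.75) ≈ 13.4850
y* = (k*)^α = 13.4850^0.25 ≈ 1.9163

y* ≈ 1.916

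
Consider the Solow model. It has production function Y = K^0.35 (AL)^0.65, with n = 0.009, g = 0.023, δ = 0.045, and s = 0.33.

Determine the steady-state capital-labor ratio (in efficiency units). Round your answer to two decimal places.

k* ≈ 9.38

At the steady state, Δk = 0, so s·k^α = (n + g + δ)·k.
Rearranging, k^(1−α) = s / (n + g + δ).
k^0.65 = 0.33 / (0.009 + 0.023 + 0.045) = 0.33 / 0.077 = 4.2857
k* = 4.2857^(1/0.65) ≈ 9.3830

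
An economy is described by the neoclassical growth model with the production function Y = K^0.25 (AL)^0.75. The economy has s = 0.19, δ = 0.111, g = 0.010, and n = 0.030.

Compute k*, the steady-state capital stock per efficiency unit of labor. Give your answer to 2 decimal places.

k* ≈ 1.36

Steady state requires s·f(k) = (n + g + δ)·k, i.e. s·k^α = (n + g + δ)·k.
Rearranging, k^(1−α) = s / (n + g + δ).
k^0.75 = 0.19 / (0.030 + 0.010 + 0.111) = 0.19 / 0.151 = 1.2583
k* = 1.2583^(1/0.75) ≈ 1.3585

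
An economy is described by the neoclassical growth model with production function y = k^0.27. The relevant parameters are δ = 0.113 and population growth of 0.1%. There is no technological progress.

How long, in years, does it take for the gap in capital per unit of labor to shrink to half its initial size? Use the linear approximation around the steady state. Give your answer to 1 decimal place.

t_½ ≈ 8.3 years

Near the steady state the convergence rate is λ = (1 − α)(n + δ).
λ = (1 − 0.27) × 0.114 = 0.73 × 0.114 = 0.08322
Half-life = ln 2 / λ = 0.6931 / 0.08322 ≈ 8.33 years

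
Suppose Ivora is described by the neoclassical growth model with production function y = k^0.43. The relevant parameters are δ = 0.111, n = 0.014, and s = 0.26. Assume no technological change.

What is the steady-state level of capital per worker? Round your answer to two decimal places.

k* ≈ 3.61

In steady state, investment equals break-even investment: s·k^α = (n + δ)·k.
Dividing both sides by k: k^(1−α) = s / (n + δ).
k^0.57 = 0.26 / (0.014 + 0.111) = 0.26 / 0.125 = 2.0800
k* = 2.0800^(1/0.57) ≈ 3.6141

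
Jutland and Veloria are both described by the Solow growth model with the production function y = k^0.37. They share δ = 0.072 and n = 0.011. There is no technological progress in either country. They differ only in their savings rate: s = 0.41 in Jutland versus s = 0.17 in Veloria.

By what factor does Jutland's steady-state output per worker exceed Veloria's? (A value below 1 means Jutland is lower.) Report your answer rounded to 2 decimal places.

y*_J / y*_V ≈ 1.68

Steady-state y* = [s/(n + δ)]^(α/(1−α)), so the ratio is [ (s_J/(n + δ)_J) / (s_V/(n + δ)_V) ]^0.5873.
s_J/(n + δ)_J = 0.41/0.083 = 4.9398; s_V/(n + δ)_V = 0.17/0.083 = 2.0482.
Ratio = (4.9398/2.0482)^0.5873 = 2.4118^0.5873 ≈ 1.6771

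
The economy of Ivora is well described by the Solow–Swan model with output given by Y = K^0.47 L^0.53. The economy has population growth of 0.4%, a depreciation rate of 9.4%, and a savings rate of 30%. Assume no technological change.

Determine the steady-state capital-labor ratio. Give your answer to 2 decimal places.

k* ≈ 8.26

At the steady state, Δk = 0, so s·k^α = (n + δ)·k.
Rearranging, k^(1−α) = s / (n + δ).
k^0.53 = 0.30 / (0.004 + 0.094) = 0.30 / 0.098 = 3.0612
k* = 3.0612^(1/0.53) ≈ 8.2561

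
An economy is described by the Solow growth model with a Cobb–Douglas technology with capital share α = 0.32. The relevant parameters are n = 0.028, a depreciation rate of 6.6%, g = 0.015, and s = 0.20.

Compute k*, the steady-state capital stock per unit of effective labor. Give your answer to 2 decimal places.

k* ≈ 2.44

At the steady state, Δk = 0, so s·k^α = (n + g + δ)·k.
Rearranging, k^(1−α) = s / (n + g + δ).
k^0.68 = 0.20 / (0.028 + 0.015 + 0.066) = 0.20 / 0.109 = 1.8349
k* = 1.8349^(1/0.68) ≈ 2.4415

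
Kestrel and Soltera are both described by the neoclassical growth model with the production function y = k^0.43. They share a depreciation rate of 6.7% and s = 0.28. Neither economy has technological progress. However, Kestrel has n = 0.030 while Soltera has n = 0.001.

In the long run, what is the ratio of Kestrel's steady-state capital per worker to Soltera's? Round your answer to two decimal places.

ratio ≈ 0.54

Steady-state k* = [s/(n + δ)]^(1/(1−α)), so the ratio is [ (s_K/(n + δ)_K) / (s_S/(n + δ)_S) ]^1.7544.
s_K/(n + δ)_K = 0.28/0.097 = 2.8866; s_S/(n + δ)_S = 0.28/0.068 = 4.1176.
Ratio = (2.8866/4.1176)^1.7544 = 0.7010^1.7544 ≈ 0.5362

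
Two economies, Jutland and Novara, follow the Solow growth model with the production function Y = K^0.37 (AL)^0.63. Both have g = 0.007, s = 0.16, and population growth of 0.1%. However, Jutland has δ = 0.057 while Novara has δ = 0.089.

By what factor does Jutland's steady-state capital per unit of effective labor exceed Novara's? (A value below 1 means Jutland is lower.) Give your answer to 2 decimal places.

ratio ≈ 1.89

Steady-state k* = [s/(n + g + δ)]^(1/(1−α)), so the ratio is [ (s_J/(n + g + δ)_J) / (s_N/(n + g + δ)_N) ]^1.5873.
s_J/(n + g + δ)_J = 0.16/0.065 = 2.4615; s_N/(n + g + δ)_N = 0.16/0.097 = 1.6495.
Ratio = (2.4615/1.6495)^1.5873 = 1.4923^1.5873 ≈ 1.8878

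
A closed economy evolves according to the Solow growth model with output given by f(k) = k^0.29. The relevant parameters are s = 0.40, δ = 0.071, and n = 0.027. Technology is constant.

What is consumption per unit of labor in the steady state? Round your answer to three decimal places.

c* ≈ 1.066

Steady state requires s·f(k) = (n + δ)·k, i.e. s·k^α = (n + δ)·k.
Dividing both sides by k: k^(1−α) = s / (n + δ).
k^0.71 = 0.40 / (0.027 + 0.071) = 0.40 / 0.098 = 4.0816
k* = 4.0816^(1/0.71) ≈ 7.2498
y* = (k*)^α = 7.2498^0.29 ≈ 1.7762
c* = (1 − s)·y* = (1 − 0.40) × 1.7762 ≈ 1.0657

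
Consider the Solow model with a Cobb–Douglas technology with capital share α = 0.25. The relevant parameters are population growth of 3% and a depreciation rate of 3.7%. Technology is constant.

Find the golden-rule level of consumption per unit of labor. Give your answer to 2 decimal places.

c_gold ≈ 1.16

At the golden rule, f'(k) = n + δ, so α·k^(α−1) = n + δ and k_gold = (α/(n + δ))^(1/(1−α)).
k_gold = (0.25/0.067)^(1/0.75) = 3.7313^1.3333 ≈ 5.7871
c_gold = f(k_gold) − (n + δ)·k_gold = 1.5510 − 0.067×5.7871 ≈ 1.1633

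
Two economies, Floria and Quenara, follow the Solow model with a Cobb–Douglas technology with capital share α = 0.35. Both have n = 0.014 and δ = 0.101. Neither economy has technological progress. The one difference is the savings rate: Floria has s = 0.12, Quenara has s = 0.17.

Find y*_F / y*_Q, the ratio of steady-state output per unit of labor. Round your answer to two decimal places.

Steady-state y* = [s/(n + δ)]^(α/(1−α)), so the ratio is [ (s_F/(n + δ)_F) / (s_Q/(n + δ)_Q) ]^0.5385.
s_F/(n + δ)_F = 0.12/0.115 = 1.0435; s_Q/(n + δ)_Q = 0.17/0.115 = 1.4783.
Ratio = (1.0435/1.4783)^0.5385 = 0.7059^0.5385 ≈ 0.8290

y*_F / y*_Q ≈ 0.83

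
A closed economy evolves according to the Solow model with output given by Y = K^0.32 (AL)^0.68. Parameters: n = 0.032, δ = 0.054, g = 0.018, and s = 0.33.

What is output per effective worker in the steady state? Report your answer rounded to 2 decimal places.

y* = 1.72

At the steady state, Δk = 0, so s·k^α = (n + g + δ)·k.
Rearranging, k^(1−α) = s / (n + g + δ).
k^0.68 = 0.33 / (0.032 + 0.018 + 0.054) = 0.33 / 0.104 = 3.1731
k* = 3.1731^(1/0.68) ≈ 5.4636
y* = (k*)^α = 5.4636^0.32 ≈ 1.7218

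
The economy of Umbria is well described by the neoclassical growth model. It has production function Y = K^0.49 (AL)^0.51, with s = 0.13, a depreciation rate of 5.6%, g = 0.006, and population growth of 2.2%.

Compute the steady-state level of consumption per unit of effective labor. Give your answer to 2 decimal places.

c* ≈ 1.32

In steady state, investment equals break-even investment: s·k^α = (n + g + δ)·k.
Rearranging, k^(1−α) = s / (n + g + δ).
k^0.51 = 0.13 / (0.022 + 0.006 + 0.056) = 0.13 / 0.084 = 1.5476
k* = 1.5476^(1/0.51) ≈ 2.3544
y* = (k*)^α = 2.3544^0.49 ≈ 1.5213
c* = (1 − s)·y* = (1 − 0.13) × 1.5213 ≈ 1.3235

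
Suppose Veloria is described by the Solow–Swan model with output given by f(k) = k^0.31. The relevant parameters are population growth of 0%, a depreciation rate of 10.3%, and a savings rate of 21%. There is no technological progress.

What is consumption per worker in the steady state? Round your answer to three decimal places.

c* ≈ 1.088

At the steady state, Δk = 0, so s·k^α = (n + δ)·k.
Rearranging, k^(1−α) = s / (n + δ).
k^0.69 = 0.21 / (0.000 + 0.103) = 0.21 / 0.103 = 2.0388
k* = 2.0388^(1/0.69) ≈ 2.8078
y* = (k*)^α = 2.8078^0.31 ≈ 1.3772
c* = (1 − s)·y* = (1 − 0.21) × 1.3772 ≈ 1.0880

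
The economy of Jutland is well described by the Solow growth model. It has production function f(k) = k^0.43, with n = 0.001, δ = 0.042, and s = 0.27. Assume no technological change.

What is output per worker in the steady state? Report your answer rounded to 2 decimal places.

y* ≈ 4.00

At the steady state, Δk = 0, so s·k^α = (n + δ)·k.
Rearranging, k^(1−α) = s / (n + δ).
k^0.57 = 0.27 / (0.001 + 0.042) = 0.27 / 0.043 = 6.2791
k* = 6.2791^(1/0.57) ≈ 25.1085
y* = (k*)^α = 25.1085^0.43 ≈ 3.9987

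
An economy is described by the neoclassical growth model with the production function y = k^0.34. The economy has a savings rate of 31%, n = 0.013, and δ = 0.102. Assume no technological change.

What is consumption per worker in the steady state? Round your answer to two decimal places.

c* ≈ 1.15

At the steady state, Δk = 0, so s·k^α = (n + δ)·k.
Dividing both sides by k: k^(1−α) = s / (n + δ).
k^0.66 = 0.31 / (0.013 + 0.102) = 0.31 / 0.115 = 2.6957
k* = 2.6957^(1/0.66) ≈ 4.4930
y* = (k*)^α = 4.4930^0.34 ≈ 1.6667
c* = (1 − s)·y* = (1 − 0.31) × 1.6667 ≈ 1.1500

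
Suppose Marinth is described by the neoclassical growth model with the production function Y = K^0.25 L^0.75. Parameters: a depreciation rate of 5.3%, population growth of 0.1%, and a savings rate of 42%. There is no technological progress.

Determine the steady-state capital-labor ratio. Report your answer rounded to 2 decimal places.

In steady state, investment equals break-even investment: s·k^α = (n + δ)·k.
Rearranging, k^(1−α) = s / (n + δ).
k^0.75 = 0.42 / (0.001 + 0.053) = 0.42 / 0.054 = 7.7778
k* = 7.7778^(1/0.75) ≈ 15.4102

k* ≈ 15.41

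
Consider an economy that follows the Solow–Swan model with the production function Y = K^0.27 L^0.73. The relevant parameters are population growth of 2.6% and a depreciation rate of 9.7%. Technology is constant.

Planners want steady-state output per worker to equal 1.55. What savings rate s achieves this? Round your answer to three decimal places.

s ≈ 0.402

At the steady state, Δk = 0, so s·k^α = (n + δ)·k.
Since y* = [s/(n + δ)]^(α/(1−α)), we have s/(n + δ) = (y*)^((1−α)/α) = 1.55^2.7037 = 3.2704.
Therefore s = 3.2704 × (n + δ) = 3.2704 × 0.123 = 0.4023.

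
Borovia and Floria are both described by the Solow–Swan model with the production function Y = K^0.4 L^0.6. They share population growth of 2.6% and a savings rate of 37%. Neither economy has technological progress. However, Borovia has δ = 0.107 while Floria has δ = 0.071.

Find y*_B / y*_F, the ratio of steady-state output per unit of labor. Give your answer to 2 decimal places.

Steady-state y* = [s/(n + δ)]^(α/(1−α)), so the ratio is [ (s_B/(n + δ)_B) / (s_F/(n + δ)_F) ]^0.6667.
s_B/(n + δ)_B = 0.37/0.133 = 2.7820; s_F/(n + δ)_F = 0.37/0.097 = 3.8144.
Ratio = (2.7820/3.8144)^0.6667 = 0.7293^0.6667 ≈ 0.8102

y*_B / y*_F ≈ 0.81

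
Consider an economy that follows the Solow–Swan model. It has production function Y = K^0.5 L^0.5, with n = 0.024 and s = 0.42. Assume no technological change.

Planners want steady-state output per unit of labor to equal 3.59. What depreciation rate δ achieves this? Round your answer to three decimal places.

δ ≈ 0.093

At the steady state, Δk = 0, so s·k^α = (n + δ)·k.
Since y* = [s/(n + δ)]^(α/(1−α)), we have s/(n + δ) = (y*)^((1−α)/α) = 3.59^1 = 3.5900.
Therefore n + δ = s / 3.5900 = 0.42 / 3.5900 = 0.1170, so δ = 0.1170 − 0.024 = 0.0930.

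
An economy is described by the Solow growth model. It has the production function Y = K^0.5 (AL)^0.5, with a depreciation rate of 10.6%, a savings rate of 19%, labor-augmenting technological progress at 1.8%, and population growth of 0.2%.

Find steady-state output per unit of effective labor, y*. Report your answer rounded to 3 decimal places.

y* = 1.508

At the steady state, Δk = 0, so s·k^α = (n + g + δ)·k.
Rearranging, k^(1−α) = s / (n + g + δ).
k^0.5 = 0.19 / (0.002 + 0.018 + 0.106) = 0.19 / 0.126 = 1.5079
k* = 1.5079^(1/0.5) ≈ 2.2738
y* = (k*)^α = 2.2738^0.5 ≈ 1.5079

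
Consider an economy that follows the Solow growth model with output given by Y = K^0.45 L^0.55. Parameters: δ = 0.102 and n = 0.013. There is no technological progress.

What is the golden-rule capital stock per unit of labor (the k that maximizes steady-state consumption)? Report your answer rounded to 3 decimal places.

k_gold ≈ 11.948

The golden rule sets f'(k) = n + δ, i.e. α·k^(α−1) = n + δ.
So k^(1−α) = α / (n + δ) = 0.45 / 0.115 = 3.9130.
k_gold = 3.9130^(1/0.55) ≈ 11.9479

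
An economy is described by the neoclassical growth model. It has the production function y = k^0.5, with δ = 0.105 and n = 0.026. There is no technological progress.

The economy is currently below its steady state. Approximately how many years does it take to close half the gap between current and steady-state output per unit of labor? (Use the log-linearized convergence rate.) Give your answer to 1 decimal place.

Near the steady state the convergence rate is λ = (1 − α)(n + δ).
λ = (1 − 0.5) × 0.131 = 0.5 × 0.131 = 0.0655
Half-life = ln 2 / λ = 0.6931 / 0.0655 ≈ 10.58 years

about 10.6 years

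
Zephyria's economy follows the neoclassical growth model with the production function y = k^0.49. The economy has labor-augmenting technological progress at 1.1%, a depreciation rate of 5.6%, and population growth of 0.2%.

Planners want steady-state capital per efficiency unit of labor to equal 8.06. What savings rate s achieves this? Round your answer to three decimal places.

s ≈ 0.200

Steady state requires s·f(k) = (n + g + δ)·k, i.e. s·k^α = (n + g + δ)·k.
So s / (n + g + δ) = (k*)^(1−α) = 8.06^0.51 = 2.8989.
Therefore s = 2.8989 × (n + g + δ) = 2.8989 × 0.069 = 0.2000.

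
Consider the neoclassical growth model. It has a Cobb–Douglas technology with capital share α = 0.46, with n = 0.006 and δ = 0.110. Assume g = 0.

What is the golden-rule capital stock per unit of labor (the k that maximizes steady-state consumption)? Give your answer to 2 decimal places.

k_gold ≈ 12.82

The golden rule sets f'(k) = n + δ, i.e. α·k^(α−1) = n + δ.
So k^(1−α) = α / (n + δ) = 0.46 / 0.116 = 3.9655.
k_gold = 3.9655^(1/0.54) ≈ 12.8221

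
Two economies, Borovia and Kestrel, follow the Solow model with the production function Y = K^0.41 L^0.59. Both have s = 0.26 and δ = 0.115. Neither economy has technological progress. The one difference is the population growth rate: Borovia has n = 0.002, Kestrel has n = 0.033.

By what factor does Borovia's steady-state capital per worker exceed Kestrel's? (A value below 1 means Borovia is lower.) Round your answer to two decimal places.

k*_B / k*_K ≈ 1.49

Steady-state k* = [s/(n + δ)]^(1/(1−α)), so the ratio is [ (s_B/(n + δ)_B) / (s_K/(n + δ)_K) ]^1.6949.
s_B/(n + δ)_B = 0.26/0.117 = 2.2222; s_K/(n + δ)_K = 0.26/0.148 = 1.7568.
Ratio = (2.2222/1.7568)^1.6949 = 1.2649^1.6949 ≈ 1.4893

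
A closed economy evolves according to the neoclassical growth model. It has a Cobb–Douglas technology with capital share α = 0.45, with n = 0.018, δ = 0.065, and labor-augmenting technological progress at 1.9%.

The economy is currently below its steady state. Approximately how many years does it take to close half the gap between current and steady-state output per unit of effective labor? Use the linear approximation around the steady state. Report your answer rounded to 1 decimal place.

Near the steady state the convergence rate is λ = (1 − α)(n + g + δ).
λ = (1 − 0.45) × 0.102 = 0.55 × 0.102 = 0.0561
Half-life = ln 2 / λ = 0.6931 / 0.0561 ≈ 12.35 years

half-life ≈ 12.4 years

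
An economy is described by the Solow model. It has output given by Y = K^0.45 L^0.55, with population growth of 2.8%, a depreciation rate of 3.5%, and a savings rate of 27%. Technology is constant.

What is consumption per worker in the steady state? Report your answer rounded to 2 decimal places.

In steady state, investment equals break-even investment: s·k^α = (n + δ)·k.
Rearranging, k^(1−α) = s / (n + δ).
k^0.55 = 0.27 / (0.028 + 0.035) = 0.27 / 0.063 = 4.2857
k* = 4.2857^(1/0.55) ≈ 14.0971
y* = (k*)^α = 14.0971^0.45 ≈ 3.2893
c* = (1 − s)·y* = (1 − 0.27) × 3.2893 ≈ 2.4012

c* = 2.40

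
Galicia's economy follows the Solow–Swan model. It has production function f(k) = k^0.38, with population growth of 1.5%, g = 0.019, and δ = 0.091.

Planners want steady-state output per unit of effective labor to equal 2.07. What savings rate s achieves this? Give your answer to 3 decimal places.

At the steady state, Δk = 0, so s·k^α = (n + g + δ)·k.
Since y* = [s/(n + g + δ)]^(α/(1−α)), we have s/(n + g + δ) = (y*)^((1−α)/α) = 2.07^1.6316 = 3.2775.
Therefore s = 3.2775 × (n + g + δ) = 3.2775 × 0.125 = 0.4097.

s ≈ 0.410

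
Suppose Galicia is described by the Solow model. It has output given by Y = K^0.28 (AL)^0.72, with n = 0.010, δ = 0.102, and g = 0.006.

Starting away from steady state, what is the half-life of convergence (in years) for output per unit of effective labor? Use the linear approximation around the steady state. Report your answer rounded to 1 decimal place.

about 8.2 years

Near the steady state the convergence rate is λ = (1 − α)(n + g + δ).
λ = (1 − 0.28) × 0.118 = 0.72 × 0.118 = 0.08496
Half-life = ln 2 / λ = 0.6931 / 0.08496 ≈ 8.16 years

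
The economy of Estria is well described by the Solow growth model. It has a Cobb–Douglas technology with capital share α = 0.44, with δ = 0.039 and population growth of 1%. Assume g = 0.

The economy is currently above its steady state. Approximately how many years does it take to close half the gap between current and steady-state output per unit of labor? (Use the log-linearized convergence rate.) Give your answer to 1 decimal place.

Near the steady state the convergence rate is λ = (1 − α)(n + δ).
λ = (1 − 0.44) × 0.049 = 0.56 × 0.049 = 0.02744
Half-life = ln 2 / λ = 0.6931 / 0.02744 ≈ 25.26 years

t_½ ≈ 25.3 years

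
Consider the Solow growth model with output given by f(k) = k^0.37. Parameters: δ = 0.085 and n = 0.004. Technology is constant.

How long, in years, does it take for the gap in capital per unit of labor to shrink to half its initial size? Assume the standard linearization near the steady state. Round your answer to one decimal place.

Near the steady state the convergence rate is λ = (1 − α)(n + δ).
λ = (1 − 0.37) × 0.089 = 0.63 × 0.089 = 0.05607
Half-life = ln 2 / λ = 0.6931 / 0.05607 ≈ 12.36 years

about 12.4 years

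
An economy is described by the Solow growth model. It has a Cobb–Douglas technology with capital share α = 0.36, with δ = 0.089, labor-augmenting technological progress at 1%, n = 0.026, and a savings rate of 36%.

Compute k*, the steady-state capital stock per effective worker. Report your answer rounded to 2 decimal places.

At the steady state, Δk = 0, so s·k^α = (n + g + δ)·k.
Rearranging, k^(1−α) = s / (n + g + δ).
k^0.64 = 0.36 / (0.026 + 0.010 + 0.089) = 0.36 / 0.125 = 2.8800
k* = 2.8800^(1/0.64) ≈ 5.2216

k* = 5.22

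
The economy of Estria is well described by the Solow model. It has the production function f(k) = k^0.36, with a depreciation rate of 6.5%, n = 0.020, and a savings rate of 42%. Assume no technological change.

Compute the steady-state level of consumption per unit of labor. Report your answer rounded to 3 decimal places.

At the steady state, Δk = 0, so s·k^α = (n + δ)·k.
Rearranging, k^(1−α) = s / (n + δ).
k^0.64 = 0.42 / (0.020 + 0.065) = 0.42 / 0.085 = 4.9412
k* = 4.9412^(1/0.64) ≈ 12.1371
y* = (k*)^α = 12.1371^0.36 ≈ 2.4563
c* = (1 − s)·y* = (1 − 0.42) × 2.4563 ≈ 1.4247

c* = 1.425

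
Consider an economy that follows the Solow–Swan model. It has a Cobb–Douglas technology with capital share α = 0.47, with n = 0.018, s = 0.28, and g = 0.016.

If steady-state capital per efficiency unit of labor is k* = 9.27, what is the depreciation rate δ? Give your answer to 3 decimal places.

At the steady state, Δk = 0, so s·k^α = (n + g + δ)·k.
So s / (n + g + δ) = (k*)^(1−α) = 9.27^0.53 = 3.2550.
Therefore n + g + δ = s / 3.2550 = 0.28 / 3.2550 = 0.0860, so δ = 0.0860 − 0.034 = 0.0520.

δ ≈ 0.052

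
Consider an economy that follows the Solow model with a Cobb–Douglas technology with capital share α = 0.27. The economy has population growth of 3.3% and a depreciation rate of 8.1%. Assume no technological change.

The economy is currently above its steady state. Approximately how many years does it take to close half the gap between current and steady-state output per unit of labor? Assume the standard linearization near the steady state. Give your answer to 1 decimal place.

about 8.3 years

Near the steady state the convergence rate is λ = (1 − α)(n + δ).
λ = (1 − 0.27) × 0.114 = 0.73 × 0.114 = 0.08322
Half-life = ln 2 / λ = 0.6931 / 0.08322 ≈ 8.33 years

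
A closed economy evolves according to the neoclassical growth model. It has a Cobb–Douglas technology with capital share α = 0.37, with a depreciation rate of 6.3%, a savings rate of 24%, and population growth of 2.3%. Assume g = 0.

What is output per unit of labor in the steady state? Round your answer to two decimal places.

y* ≈ 1.83

In steady state, investment equals break-even investment: s·k^α = (n + δ)·k.
Rearranging, k^(1−α) = s / (n + δ).
k^0.63 = 0.24 / (0.023 + 0.063) = 0.24 / 0.086 = 2.7907
k* = 2.7907^(1/0.63) ≈ 5.0990
y* = (k*)^α = 5.0990^0.37 ≈ 1.8271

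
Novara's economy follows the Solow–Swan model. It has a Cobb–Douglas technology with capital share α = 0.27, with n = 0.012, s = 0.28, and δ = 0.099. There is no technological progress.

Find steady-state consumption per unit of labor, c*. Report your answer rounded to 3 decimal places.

At the steady state, Δk = 0, so s·k^α = (n + δ)·k.
Dividing both sides by k: k^(1−α) = s / (n + δ).
k^0.73 = 0.28 / (0.012 + 0.099) = 0.28 / 0.111 = 2.5225
k* = 2.5225^(1/0.73) ≈ 3.5518
y* = (k*)^α = 3.5518^0.27 ≈ 1.4081
c* = (1 − s)·y* = (1 − 0.28) × 1.4081 ≈ 1.0138

c* = 1.014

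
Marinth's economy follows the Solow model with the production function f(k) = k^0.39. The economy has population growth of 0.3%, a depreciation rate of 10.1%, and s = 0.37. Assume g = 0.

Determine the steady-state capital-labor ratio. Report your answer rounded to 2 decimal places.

Steady state requires s·f(k) = (n + δ)·k, i.e. s·k^α = (n + δ)·k.
Dividing both sides by k: k^(1−α) = s / (n + δ).
k^0.61 = 0.37 / (0.003 + 0.101) = 0.37 / 0.104 = 3.5577
k* = 3.5577^(1/0.61) ≈ 8.0086

k* = 8.01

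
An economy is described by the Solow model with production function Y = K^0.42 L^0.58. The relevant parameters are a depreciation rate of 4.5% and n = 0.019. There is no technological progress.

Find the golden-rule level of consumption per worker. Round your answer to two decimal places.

c_gold ≈ 2.27

At the golden rule, f'(k) = n + δ, so α·k^(α−1) = n + δ and k_gold = (α/(n + δ))^(1/(1−α)).
k_gold = (0.42/0.064)^(1/0.58) = 6.5625^1.7241 ≈ 25.6277
c_gold = f(k_gold) − (n + δ)·k_gold = 3.9053 − 0.064×25.6277 ≈ 2.2651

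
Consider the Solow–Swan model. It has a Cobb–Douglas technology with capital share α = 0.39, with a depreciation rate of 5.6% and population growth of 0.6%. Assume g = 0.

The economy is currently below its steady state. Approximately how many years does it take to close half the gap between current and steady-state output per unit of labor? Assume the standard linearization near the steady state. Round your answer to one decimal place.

Near the steady state the convergence rate is λ = (1 − α)(n + δ).
λ = (1 − 0.39) × 0.062 = 0.61 × 0.062 = 0.03782
Half-life = ln 2 / λ = 0.6931 / 0.03782 ≈ 18.33 years

about 18.3 years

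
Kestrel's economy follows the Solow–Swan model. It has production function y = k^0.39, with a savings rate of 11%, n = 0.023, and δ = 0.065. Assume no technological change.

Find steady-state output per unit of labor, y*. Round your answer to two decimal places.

y* = 1.15

Steady state requires s·f(k) = (n + δ)·k, i.e. s·k^α = (n + δ)·k.
Rearranging, k^(1−α) = s / (n + δ).
k^0.61 = 0.11 / (0.023 + 0.065) = 0.11 / 0.088 = 1.2500
k* = 1.2500^(1/0.61) ≈ 1.4417
y* = (k*)^α = 1.4417^0.39 ≈ 1.1534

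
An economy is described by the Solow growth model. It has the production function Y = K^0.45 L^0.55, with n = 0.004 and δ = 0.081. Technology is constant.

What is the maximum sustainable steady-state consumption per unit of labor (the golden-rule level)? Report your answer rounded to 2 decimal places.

c_gold ≈ 2.15

At the golden rule, f'(k) = n + δ, so α·k^(α−1) = n + δ and k_gold = (α/(n + δ))^(1/(1−α)).
k_gold = (0.45/0.085)^(1/0.55) = 5.2941^1.8182 ≈ 20.7014
c_gold = f(k_gold) − (n + δ)·k_gold = 3.9102 − 0.085×20.7014 ≈ 2.1506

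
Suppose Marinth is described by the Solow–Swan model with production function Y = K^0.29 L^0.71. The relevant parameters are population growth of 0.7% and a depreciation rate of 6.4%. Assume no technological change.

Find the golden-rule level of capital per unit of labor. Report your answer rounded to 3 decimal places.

The golden rule sets f'(k) = n + δ, i.e. α·k^(α−1) = n + δ.
So k^(1−α) = α / (n + δ) = 0.29 / 0.071 = 4.0845.
k_gold = 4.0845^(1/0.71) ≈ 7.2570

k_gold ≈ 7.257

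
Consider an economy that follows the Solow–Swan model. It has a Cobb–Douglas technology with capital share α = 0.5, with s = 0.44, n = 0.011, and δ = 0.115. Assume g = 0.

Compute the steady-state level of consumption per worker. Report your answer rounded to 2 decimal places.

c* = 1.96

At the steady state, Δk = 0, so s·k^α = (n + δ)·k.
Rearranging, k^(1−α) = s / (n + δ).
k^0.5 = 0.44 / (0.011 + 0.115) = 0.44 / 0.126 = 3.4921
k* = 3.4921^(1/0.5) ≈ 12.1948
y* = (k*)^α = 12.1948^0.5 ≈ 3.4921
c* = (1 − s)·y* = (1 − 0.44) × 3.4921 ≈ 1.9556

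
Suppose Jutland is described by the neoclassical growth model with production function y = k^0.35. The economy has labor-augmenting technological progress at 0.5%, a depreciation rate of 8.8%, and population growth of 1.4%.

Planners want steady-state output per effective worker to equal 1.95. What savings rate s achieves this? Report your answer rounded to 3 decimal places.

s ≈ 0.370

At the steady state, Δk = 0, so s·k^α = (n + g + δ)·k.
Since y* = [s/(n + g + δ)]^(α/(1−α)), we have s/(n + g + δ) = (y*)^((1−α)/α) = 1.95^1.8571 = 3.4564.
Therefore s = 3.4564 × (n + g + δ) = 3.4564 × 0.107 = 0.3698.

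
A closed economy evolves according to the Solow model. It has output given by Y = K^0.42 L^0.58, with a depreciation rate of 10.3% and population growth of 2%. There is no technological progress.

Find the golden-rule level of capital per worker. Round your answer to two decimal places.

k_gold ≈ 8.31

The golden rule sets f'(k) = n + δ, i.e. α·k^(α−1) = n + δ.
So k^(1−α) = α / (n + δ) = 0.42 / 0.123 = 3.4146.
k_gold = 3.4146^(1/0.58) ≈ 8.3091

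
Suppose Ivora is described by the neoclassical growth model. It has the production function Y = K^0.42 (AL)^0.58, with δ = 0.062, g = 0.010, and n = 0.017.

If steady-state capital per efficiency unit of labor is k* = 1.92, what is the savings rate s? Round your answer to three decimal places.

Steady state requires s·f(k) = (n + g + δ)·k, i.e. s·k^α = (n + g + δ)·k.
So s / (n + g + δ) = (k*)^(1−α) = 1.92^0.58 = 1.4599.
Therefore s = 1.4599 × (n + g + δ) = 1.4599 × 0.089 = 0.1299.

s ≈ 0.130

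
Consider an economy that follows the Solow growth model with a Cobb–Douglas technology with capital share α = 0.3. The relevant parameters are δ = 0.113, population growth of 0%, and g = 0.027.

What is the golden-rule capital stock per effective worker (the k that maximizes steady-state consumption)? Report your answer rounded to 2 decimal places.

The golden rule sets f'(k) = n + g + δ, i.e. α·k^(α−1) = n + g + δ.
So k^(1−α) = α / (n + g + δ) = 0.3 / 0.140 = 2.1429.
k_gold = 2.1429^(1/0.7) ≈ 2.9707

k_gold ≈ 2.97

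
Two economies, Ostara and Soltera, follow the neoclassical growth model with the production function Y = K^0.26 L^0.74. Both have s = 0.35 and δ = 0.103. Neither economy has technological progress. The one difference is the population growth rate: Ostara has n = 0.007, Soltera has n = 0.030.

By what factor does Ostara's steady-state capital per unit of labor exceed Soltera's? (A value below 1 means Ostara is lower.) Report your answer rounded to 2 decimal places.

Steady-state k* = [s/(n + δ)]^(1/(1−α)), so the ratio is [ (s_O/(n + δ)_O) / (s_S/(n + δ)_S) ]^1.3514.
s_O/(n + δ)_O = 0.35/0.110 = 3.1818; s_S/(n + δ)_S = 0.35/0.133 = 2.6316.
Ratio = (3.1818/2.6316)^1.3514 = 1.2091^1.3514 ≈ 1.2925

k*_O / k*_S ≈ 1.29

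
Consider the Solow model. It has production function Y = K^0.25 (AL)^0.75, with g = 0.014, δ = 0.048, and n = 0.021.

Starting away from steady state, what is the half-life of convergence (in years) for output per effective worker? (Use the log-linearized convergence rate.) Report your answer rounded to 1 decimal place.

Near the steady state the convergence rate is λ = (1 − α)(n + g + δ).
λ = (1 − 0.25) × 0.083 = 0.75 × 0.083 = 0.06225
Half-life = ln 2 / λ = 0.6931 / 0.06225 ≈ 11.13 years

t_½ ≈ 11.1 years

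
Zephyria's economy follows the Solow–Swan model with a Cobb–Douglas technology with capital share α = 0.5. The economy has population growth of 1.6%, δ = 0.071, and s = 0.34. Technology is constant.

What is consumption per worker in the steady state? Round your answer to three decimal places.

c* ≈ 2.579

Steady state requires s·f(k) = (n + δ)·k, i.e. s·k^α = (n + δ)·k.
Rearranging, k^(1−α) = s / (n + δ).
k^0.5 = 0.34 / (0.016 + 0.071) = 0.34 / 0.087 = 3.9080
k* = 3.9080^(1/0.5) ≈ 15.2725
y* = (k*)^α = 15.2725^0.5 ≈ 3.9080
c* = (1 − s)·y* = (1 − 0.34) × 3.9080 ≈ 2.5793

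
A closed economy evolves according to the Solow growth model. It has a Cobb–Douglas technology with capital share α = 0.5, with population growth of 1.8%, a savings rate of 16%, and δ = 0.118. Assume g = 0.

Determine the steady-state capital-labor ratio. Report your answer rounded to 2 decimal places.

k* = 1.38

Steady state requires s·f(k) = (n + δ)·k, i.e. s·k^α = (n + δ)·k.
Rearranging, k^(1−α) = s / (n + δ).
k^0.5 = 0.16 / (0.018 + 0.118) = 0.16 / 0.136 = 1.1765
k* = 1.1765^(1/0.5) ≈ 1.3842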